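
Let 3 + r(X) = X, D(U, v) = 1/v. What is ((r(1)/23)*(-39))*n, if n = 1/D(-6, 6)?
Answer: 468/23 ≈ 20.348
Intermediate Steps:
r(X) = -3 + X
n = 6 (n = 1/(1/6) = 6)
((r(1)/23)*(-39))*n = (((-3 + 1)/23)*(-39))*6 = (-2*1/23*(-39))*6 = -2/23*(-39)*6 = (78/23)*6 = 468/23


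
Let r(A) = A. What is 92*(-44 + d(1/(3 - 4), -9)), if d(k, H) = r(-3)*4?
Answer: -5152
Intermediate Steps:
d(k, H) = -12 (d(k, H) = -3*4 = -12)
92*(-44 + d(1/(3 - 4), -9)) = 92*(-44 - 12) = 92*(-56) = -5152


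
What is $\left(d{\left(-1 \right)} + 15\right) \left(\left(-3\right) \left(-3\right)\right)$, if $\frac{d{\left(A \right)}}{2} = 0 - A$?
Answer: $153$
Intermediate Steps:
$d{\left(A \right)} = - 2 A$ ($d{\left(A \right)} = 2 \left(0 - A\right) = 2 \left(- A\right) = - 2 A$)
$\left(d{\left(-1 \right)} + 15\right) \left(\left(-3\right) \left(-3\right)\right) = \left(\left(-2\right) \left(-1\right) + 15\right) \left(\left(-3\right) \left(-3\right)\right) = \left(2 + 15\right) 9 = 17 \cdot 9 = 153$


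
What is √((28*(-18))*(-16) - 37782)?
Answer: 3*I*√3302 ≈ 172.39*I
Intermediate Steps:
√((28*(-18))*(-16) - 37782) = √(-504*(-16) - 37782) = √(8064 - 37782) = √(-29718) = 3*I*√3302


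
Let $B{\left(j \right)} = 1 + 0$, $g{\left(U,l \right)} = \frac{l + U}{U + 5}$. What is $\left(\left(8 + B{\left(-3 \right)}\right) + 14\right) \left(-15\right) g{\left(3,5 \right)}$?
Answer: $-345$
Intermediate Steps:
$g{\left(U,l \right)} = \frac{U + l}{5 + U}$
$B{\left(j \right)} = 1$
$\left(\left(8 + B{\left(-3 \right)}\right) + 14\right) \left(-15\right) g{\left(3,5 \right)} = \left(\left(8 + 1\right) + 14\right) \left(-15\right) \frac{3 + 5}{5 + 3} = \left(9 + 14\right) \left(-15\right) \frac{1}{8} \cdot 8 = 23 \left(-15\right) \frac{1}{8} \cdot 8 = \left(-345\right) 1 = -345$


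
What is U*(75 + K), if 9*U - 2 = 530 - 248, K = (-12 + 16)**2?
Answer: 25844/9 ≈ 2871.6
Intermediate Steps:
K = 16 (K = 4**2 = 16)
U = 284/9 (U = 2/9 + (530 - 248)/9 = 2/9 + (1/9)*282 = 2/9 + 94/3 = 284/9 ≈ 31.556)
U*(75 + K) = 284*(75 + 16)/9 = (284/9)*91 = 25844/9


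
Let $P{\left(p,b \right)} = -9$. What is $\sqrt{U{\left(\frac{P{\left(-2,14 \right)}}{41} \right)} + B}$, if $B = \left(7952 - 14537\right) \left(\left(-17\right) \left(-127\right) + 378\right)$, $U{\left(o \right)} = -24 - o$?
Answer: $\frac{6 i \sqrt{780085270}}{41} \approx 4087.3 i$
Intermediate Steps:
$B = -16706145$ ($B = - 6585 \left(2159 + 378\right) = \left(-6585\right) 2537 = -16706145$)
$\sqrt{U{\left(\frac{P{\left(-2,14 \right)}}{41} \right)} + B} = \sqrt{\left(-24 - - \frac{9}{41}\right) - 16706145} = \sqrt{\left(-24 + \frac{9}{41}\right) - 16706145} = \sqrt{- \frac{975}{41} - 16706145} = \sqrt{- \frac{684952920}{41}} = \frac{6 i \sqrt{780085270}}{41}$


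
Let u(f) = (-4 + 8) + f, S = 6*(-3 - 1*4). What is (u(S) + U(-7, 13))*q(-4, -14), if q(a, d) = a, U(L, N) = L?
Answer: 180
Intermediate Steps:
S = -42 (S = 6*(-3 - 4) = 6*(-7) = -42)
u(f) = 4 + f
(u(S) + U(-7, 13))*q(-4, -14) = ((4 - 42) - 7)*(-4) = (-38 - 7)*(-4) = -45*(-4) = 180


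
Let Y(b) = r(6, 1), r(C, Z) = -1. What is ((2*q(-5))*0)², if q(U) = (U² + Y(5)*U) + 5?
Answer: 0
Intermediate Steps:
Y(b) = -1
q(U) = 5 + U² - U (q(U) = (U² - U) + 5 = 5 + U² - U)
((2*q(-5))*0)² = ((2*(5 + (-5)² - 1*(-5)))*0)² = ((2*(5 + 25 + 5))*0)² = ((2*35)*0)² = (70*0)² = 0² = 0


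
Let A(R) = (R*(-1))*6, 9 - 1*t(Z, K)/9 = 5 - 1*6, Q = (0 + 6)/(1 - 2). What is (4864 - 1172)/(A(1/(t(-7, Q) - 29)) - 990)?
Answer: -56303/15099 ≈ -3.7289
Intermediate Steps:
Q = -6 (Q = 6/(-1) = 6*(-1) = -6)
t(Z, K) = 90 (t(Z, K) = 81 - 9*(5 - 1*6) = 81 - 9*(5 - 6) = 81 - 9*(-1) = 81 + 9 = 90)
A(R) = -6*R (A(R) = -R*6 = -6*R)
(4864 - 1172)/(A(1/(t(-7, Q) - 29)) - 990) = (4864 - 1172)/(-6/(90 - 29) - 990) = 3692/(-6/61 - 990) = 3692/(-60396/61) = 3692*(-61/60396) = -56303/15099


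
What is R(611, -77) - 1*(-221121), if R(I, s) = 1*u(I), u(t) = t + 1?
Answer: 221733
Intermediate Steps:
u(t) = 1 + t
R(I, s) = 1 + I (R(I, s) = 1*(1 + I) = 1 + I)
R(611, -77) - 1*(-221121) = (1 + 611) - 1*(-221121) = 612 + 221121 = 221733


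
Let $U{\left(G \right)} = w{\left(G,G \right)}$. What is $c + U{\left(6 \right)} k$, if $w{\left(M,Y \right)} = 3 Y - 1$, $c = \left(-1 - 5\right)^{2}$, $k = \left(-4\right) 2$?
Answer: $-100$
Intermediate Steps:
$k = -8$
$c = 36$ ($c = \left(-6\right)^{2} = 36$)
$w{\left(M,Y \right)} = -1 + 3 Y$
$U{\left(G \right)} = -1 + 3 G$
$c + U{\left(6 \right)} k = 36 + \left(-1 + 3 \cdot 6\right) \left(-8\right) = 36 + \left(-1 + 18\right) \left(-8\right) = 36 + 17 \left(-8\right) = 36 - 136 = -100$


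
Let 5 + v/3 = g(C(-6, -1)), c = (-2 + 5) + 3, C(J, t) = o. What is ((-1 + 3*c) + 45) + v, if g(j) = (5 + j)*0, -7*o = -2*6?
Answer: 47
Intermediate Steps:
o = 12/7 (o = -(-2)*6/7 = -⅐*(-12) = 12/7 ≈ 1.7143)
C(J, t) = 12/7
c = 6 (c = 3 + 3 = 6)
g(j) = 0
v = -15 (v = -15 + 3*0 = -15 + 0 = -15)
((-1 + 3*c) + 45) + v = ((-1 + 3*6) + 45) - 15 = ((-1 + 18) + 45) - 15 = (17 + 45) - 15 = 62 - 15 = 47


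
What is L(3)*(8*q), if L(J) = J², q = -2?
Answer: -144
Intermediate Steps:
L(3)*(8*q) = 3²*(8*(-2)) = 9*(-16) = -144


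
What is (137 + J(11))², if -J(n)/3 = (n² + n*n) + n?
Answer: 386884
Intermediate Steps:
J(n) = -6*n² - 3*n (J(n) = -3*((n² + n*n) + n) = -3*((n² + n²) + n) = -3*(2*n² + n) = -3*(n + 2*n²) = -6*n² - 3*n)
(137 + J(11))² = (137 - 3*11*(1 + 2*11))² = (137 - 3*11*(1 + 22))² = (137 - 3*11*23)² = (137 - 759)² = (-622)² = 386884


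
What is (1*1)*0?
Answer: 0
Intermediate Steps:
(1*1)*0 = 1*0 = 0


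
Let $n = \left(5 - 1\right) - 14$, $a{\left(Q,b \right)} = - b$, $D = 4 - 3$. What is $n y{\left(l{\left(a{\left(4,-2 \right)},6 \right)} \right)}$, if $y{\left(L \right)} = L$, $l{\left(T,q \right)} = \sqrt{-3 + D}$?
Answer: $- 10 i \sqrt{2} \approx - 14.142 i$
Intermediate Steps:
$D = 1$ ($D = 4 - 3 = 1$)
$l{\left(T,q \right)} = i \sqrt{2}$ ($l{\left(T,q \right)} = \sqrt{-3 + 1} = \sqrt{-2} = i \sqrt{2}$)
$n = -10$ ($n = \left(5 - 1\right) - 14 = 4 - 14 = -10$)
$n y{\left(l{\left(a{\left(4,-2 \right)},6 \right)} \right)} = - 10 i \sqrt{2}$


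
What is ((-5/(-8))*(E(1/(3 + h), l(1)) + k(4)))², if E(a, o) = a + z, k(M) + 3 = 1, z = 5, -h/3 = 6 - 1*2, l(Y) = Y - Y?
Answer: 4225/1296 ≈ 3.2600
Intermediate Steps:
l(Y) = 0
h = -12 (h = -3*(6 - 1*2) = -3*(6 - 2) = -3*4 = -12)
k(M) = -2 (k(M) = -3 + 1 = -2)
E(a, o) = 5 + a (E(a, o) = a + 5 = 5 + a)
((-5/(-8))*(E(1/(3 + h), l(1)) + k(4)))² = ((-5/(-8))*((5 + 1/(3 - 12)) - 2))² = ((-5*(-⅛))*((5 + 1/(-9)) - 2))² = (5*((5 - ⅑) - 2)/8)² = (5*(44/9 - 2)/8)² = ((5/8)*(26/9))² = (65/36)² = 4225/1296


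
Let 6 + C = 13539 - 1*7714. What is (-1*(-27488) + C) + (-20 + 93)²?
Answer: 38636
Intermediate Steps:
C = 5819 (C = -6 + (13539 - 1*7714) = -6 + (13539 - 7714) = -6 + 5825 = 5819)
(-1*(-27488) + C) + (-20 + 93)² = (-1*(-27488) + 5819) + (-20 + 93)² = (27488 + 5819) + 73² = 33307 + 5329 = 38636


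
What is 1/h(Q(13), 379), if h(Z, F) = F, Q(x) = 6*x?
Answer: 1/379 ≈ 0.0026385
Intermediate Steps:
1/h(Q(13), 379) = 1/379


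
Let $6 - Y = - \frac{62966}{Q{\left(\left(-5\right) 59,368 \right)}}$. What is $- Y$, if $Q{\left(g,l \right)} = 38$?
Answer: $-1663$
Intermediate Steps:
$Y = 1663$ ($Y = 6 - - \frac{62966}{38} = 6 - \left(-62966\right) \frac{1}{38} = 6 - -1657 = 6 + 1657 = 1663$)
$- Y = \left(-1\right) 1663 = -1663$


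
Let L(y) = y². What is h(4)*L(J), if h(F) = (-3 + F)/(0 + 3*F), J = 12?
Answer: 12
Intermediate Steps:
h(F) = (-3 + F)/(3*F) (h(F) = (-3 + F)/((3*F)) = (-3 + F)*(1/(3*F)) = (-3 + F)/(3*F))
h(4)*L(J) = ((⅓)*(-3 + 4)/4)*12² = ((⅓)*(¼)*1)*144 = (1/12)*144 = 12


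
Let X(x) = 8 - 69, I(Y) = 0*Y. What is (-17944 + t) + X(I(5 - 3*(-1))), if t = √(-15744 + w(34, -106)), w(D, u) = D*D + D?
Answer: -18005 + I*√14554 ≈ -18005.0 + 120.64*I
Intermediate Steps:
w(D, u) = D + D² (w(D, u) = D² + D = D + D²)
I(Y) = 0
X(x) = -61
t = I*√14554 (t = √(-15744 + 34*(1 + 34)) = √(-15744 + 34*35) = √(-15744 + 1190) = √(-14554) = I*√14554 ≈ 120.64*I)
(-17944 + t) + X(I(5 - 3*(-1))) = (-17944 + I*√14554) - 61 = -18005 + I*√14554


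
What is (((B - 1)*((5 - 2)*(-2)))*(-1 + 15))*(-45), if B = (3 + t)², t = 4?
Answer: 181440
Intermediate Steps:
B = 49 (B = (3 + 4)² = 7² = 49)
(((B - 1)*((5 - 2)*(-2)))*(-1 + 15))*(-45) = (((49 - 1)*((5 - 2)*(-2)))*(-1 + 15))*(-45) = ((48*(3*(-2)))*14)*(-45) = ((48*(-6))*14)*(-45) = -288*14*(-45) = -4032*(-45) = 181440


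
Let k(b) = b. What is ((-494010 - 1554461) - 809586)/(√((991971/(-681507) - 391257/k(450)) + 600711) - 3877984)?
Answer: 41963790939392731200/56938998540414318679 + 14290285*√343946668596802566/56938998540414318679 ≈ 0.73714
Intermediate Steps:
((-494010 - 1554461) - 809586)/(√((991971/(-681507) - 391257/k(450)) + 600711) - 3877984) = ((-494010 - 1554461) - 809586)/(√((991971/(-681507) - 391257/450) + 600711) - 3877984) = (-2048471 - 809586)/(√((991971*(-1/681507) - 391257*1/450) + 600711) - 3877984) = -2858057/(√((-110219/75723 - 43473/50) + 600711) - 3877984) = -2858057/(√(-3297416929/3786150 + 600711) - 3877984) = -2858057/(√(2271084535721/3786150) - 3877984) = -2858057/(√343946668596802566/757230 - 3877984) = -2858057/(-3877984 + √343946668596802566/757230)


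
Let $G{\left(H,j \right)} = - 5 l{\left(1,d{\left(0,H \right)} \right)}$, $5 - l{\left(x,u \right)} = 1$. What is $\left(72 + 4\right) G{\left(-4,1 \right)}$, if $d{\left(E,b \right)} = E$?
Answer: $-1520$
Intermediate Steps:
$l{\left(x,u \right)} = 4$ ($l{\left(x,u \right)} = 5 - 1 = 4$)
$G{\left(H,j \right)} = -20$ ($G{\left(H,j \right)} = \left(-5\right) 4 = -20$)
$\left(72 + 4\right) G{\left(-4,1 \right)} = \left(72 + 4\right) \left(-20\right) = 76 \left(-20\right) = -1520$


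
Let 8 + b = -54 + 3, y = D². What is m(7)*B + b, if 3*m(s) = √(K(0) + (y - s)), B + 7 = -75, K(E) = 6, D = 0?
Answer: -59 - 82*I/3 ≈ -59.0 - 27.333*I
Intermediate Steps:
B = -82 (B = -7 - 75 = -82)
y = 0 (y = 0² = 0)
m(s) = √(6 - s)/3 (m(s) = √(6 + (0 - s))/3 = √(6 - s)/3)
b = -59 (b = -8 + (-54 + 3) = -8 - 51 = -59)
m(7)*B + b = (√(6 - 1*7)/3)*(-82) - 59 = (√(6 - 7)/3)*(-82) - 59 = (√(-1)/3)*(-82) - 59 = (I/3)*(-82) - 59 = -82*I/3 - 59 = -59 - 82*I/3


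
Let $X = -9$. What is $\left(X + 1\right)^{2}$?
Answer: $64$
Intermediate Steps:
$\left(X + 1\right)^{2} = \left(-9 + 1\right)^{2} = \left(-8\right)^{2} = 64$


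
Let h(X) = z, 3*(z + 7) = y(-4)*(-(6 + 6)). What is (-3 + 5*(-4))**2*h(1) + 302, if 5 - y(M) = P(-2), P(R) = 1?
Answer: -11865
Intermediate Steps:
y(M) = 4 (y(M) = 5 - 1*1 = 5 - 1 = 4)
z = -23 (z = -7 + (4*(-(6 + 6)))/3 = -7 + (4*(-1*12))/3 = -7 + (4*(-12))/3 = -7 + (1/3)*(-48) = -7 - 16 = -23)
h(X) = -23
(-3 + 5*(-4))**2*h(1) + 302 = (-3 + 5*(-4))**2*(-23) + 302 = (-3 - 20)**2*(-23) + 302 = (-23)**2*(-23) + 302 = 529*(-23) + 302 = -12167 + 302 = -11865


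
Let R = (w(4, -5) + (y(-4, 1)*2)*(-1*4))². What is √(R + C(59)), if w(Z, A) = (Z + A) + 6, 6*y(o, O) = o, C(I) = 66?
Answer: √1555/3 ≈ 13.145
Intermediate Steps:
y(o, O) = o/6
w(Z, A) = 6 + A + Z (w(Z, A) = (A + Z) + 6 = 6 + A + Z)
R = 961/9 (R = ((6 - 5 + 4) + (((⅙)*(-4))*2)*(-1*4))² = (5 - ⅔*2*(-4))² = (5 - 4/3*(-4))² = (5 + 16/3)² = (31/3)² = 961/9 ≈ 106.78)
√(R + C(59)) = √(961/9 + 66) = √(1555/9) = √1555/3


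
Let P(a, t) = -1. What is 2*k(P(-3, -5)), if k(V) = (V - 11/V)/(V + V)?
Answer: -10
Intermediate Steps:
k(V) = (V - 11/V)/(2*V) (k(V) = (V - 11/V)/((2*V)) = (V - 11/V)*(1/(2*V)) = (V - 11/V)/(2*V))
2*k(P(-3, -5)) = 2*((1/2)*(-11 + (-1)**2)/(-1)**2) = 2*((1/2)*1*(-11 + 1)) = 2*((1/2)*1*(-10)) = 2*(-5) = -10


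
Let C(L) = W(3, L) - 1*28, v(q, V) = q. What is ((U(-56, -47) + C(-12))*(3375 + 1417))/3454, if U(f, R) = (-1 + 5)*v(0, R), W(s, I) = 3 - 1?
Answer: -62296/1727 ≈ -36.072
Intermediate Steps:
W(s, I) = 2
U(f, R) = 0 (U(f, R) = (-1 + 5)*0 = 4*0 = 0)
C(L) = -26 (C(L) = 2 - 1*28 = 2 - 28 = -26)
((U(-56, -47) + C(-12))*(3375 + 1417))/3454 = ((0 - 26)*(3375 + 1417))/3454 = -26*4792*(1/3454) = -124592*1/3454 = -62296/1727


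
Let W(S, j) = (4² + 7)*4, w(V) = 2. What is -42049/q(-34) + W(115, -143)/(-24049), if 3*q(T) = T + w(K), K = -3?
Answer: 3033706259/769568 ≈ 3942.1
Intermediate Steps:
q(T) = ⅔ + T/3 (q(T) = (T + 2)/3 = (2 + T)/3 = ⅔ + T/3)
W(S, j) = 92 (W(S, j) = (16 + 7)*4 = 23*4 = 92)
-42049/q(-34) + W(115, -143)/(-24049) = -42049/(⅔ + (⅓)*(-34)) + 92/(-24049) = -42049/(⅔ - 34/3) + 92*(-1/24049) = -42049/(-32/3) - 92/24049 = -42049*(-3/32) - 92/24049 = 126147/32 - 92/24049 = 3033706259/769568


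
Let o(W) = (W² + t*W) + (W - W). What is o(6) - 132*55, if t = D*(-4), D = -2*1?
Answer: -7176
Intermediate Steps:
D = -2
t = 8 (t = -2*(-4) = 8)
o(W) = W² + 8*W (o(W) = (W² + 8*W) + (W - W) = (W² + 8*W) + 0 = W² + 8*W)
o(6) - 132*55 = 6*(8 + 6) - 132*55 = 6*14 - 7260 = 84 - 7260 = -7176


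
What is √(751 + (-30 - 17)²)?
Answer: 4*√185 ≈ 54.406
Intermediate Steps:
√(751 + (-30 - 17)²) = √(751 + (-47)²) = √(751 + 2209) = √2960 = 4*√185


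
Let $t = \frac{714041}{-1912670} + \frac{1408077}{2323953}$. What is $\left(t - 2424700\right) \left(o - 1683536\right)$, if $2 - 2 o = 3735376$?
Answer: $\frac{4252661278030253619377301}{493883909390} \approx 8.6106 \cdot 10^{12}$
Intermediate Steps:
$o = -1867687$ ($o = 1 - 1867688 = -1867687$)
$t = \frac{114865434613}{493883909390}$ ($t = 714041 \left(- \frac{1}{1912670}\right) + 1408077 \cdot \frac{1}{2323953} = - \frac{714041}{1912670} + \frac{156453}{258217} = \frac{114865434613}{493883909390} \approx 0.23258$)
$\left(t - 2424700\right) \left(o - 1683536\right) = \left(\frac{114865434613}{493883909390} - 2424700\right) \left(-1867687 - 1683536\right) = \left(- \frac{1197520200232498387}{493883909390}\right) \left(-3551223\right) = \frac{4252661278030253619377301}{493883909390}$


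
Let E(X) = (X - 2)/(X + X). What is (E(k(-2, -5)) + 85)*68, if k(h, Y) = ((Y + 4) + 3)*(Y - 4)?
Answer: 52360/9 ≈ 5817.8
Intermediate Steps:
k(h, Y) = (-4 + Y)*(7 + Y) (k(h, Y) = ((4 + Y) + 3)*(-4 + Y) = (7 + Y)*(-4 + Y) = (-4 + Y)*(7 + Y))
E(X) = (-2 + X)/(2*X) (E(X) = (-2 + X)/((2*X)) = (-2 + X)*(1/(2*X)) = (-2 + X)/(2*X))
(E(k(-2, -5)) + 85)*68 = ((-2 + (-28 + (-5)² + 3*(-5)))/(2*(-28 + (-5)² + 3*(-5))) + 85)*68 = ((-2 + (-28 + 25 - 15))/(2*(-28 + 25 - 15)) + 85)*68 = ((½)*(-2 - 18)/(-18) + 85)*68 = ((½)*(-1/18)*(-20) + 85)*68 = (5/9 + 85)*68 = (770/9)*68 = 52360/9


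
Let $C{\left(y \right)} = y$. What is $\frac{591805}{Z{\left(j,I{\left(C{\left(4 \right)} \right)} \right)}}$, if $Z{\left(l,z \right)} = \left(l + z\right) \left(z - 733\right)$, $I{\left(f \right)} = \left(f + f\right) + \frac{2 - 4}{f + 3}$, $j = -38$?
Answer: $\frac{28998445}{1076324} \approx 26.942$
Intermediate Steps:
$I{\left(f \right)} = - \frac{2}{3 + f} + 2 f$ ($I{\left(f \right)} = 2 f - \frac{2}{3 + f} = - \frac{2}{3 + f} + 2 f$)
$Z{\left(l,z \right)} = \left(-733 + z\right) \left(l + z\right)$ ($Z{\left(l,z \right)} = \left(l + z\right) \left(-733 + z\right) = \left(-733 + z\right) \left(l + z\right)$)
$\frac{591805}{Z{\left(j,I{\left(C{\left(4 \right)} \right)} \right)}} = \frac{591805}{\left(\frac{2 \left(-1 + 4^{2} + 3 \cdot 4\right)}{3 + 4}\right)^{2} - -27854 - 733 \frac{2 \left(-1 + 4^{2} + 3 \cdot 4\right)}{3 + 4} - 38 \frac{2 \left(-1 + 4^{2} + 3 \cdot 4\right)}{3 + 4}} = \frac{591805}{\left(\frac{2 \left(-1 + 16 + 12\right)}{7}\right)^{2} + 27854 - 733 \frac{2 \left(-1 + 16 + 12\right)}{7} - 38 \frac{2 \left(-1 + 16 + 12\right)}{7}} = \frac{591805}{\left(2 \cdot \frac{1}{7} \cdot 27\right)^{2} + 27854 - 733 \cdot 2 \cdot \frac{1}{7} \cdot 27 - 38 \cdot 2 \cdot \frac{1}{7} \cdot 27} = \frac{591805}{\left(\frac{54}{7}\right)^{2} + 27854 - \frac{39582}{7} - \frac{2052}{7}} = \frac{591805}{\frac{2916}{49} + 27854 - \frac{39582}{7} - \frac{2052}{7}} = \frac{591805}{\frac{1076324}{49}} = 591805 \cdot \frac{49}{1076324} = \frac{28998445}{1076324}$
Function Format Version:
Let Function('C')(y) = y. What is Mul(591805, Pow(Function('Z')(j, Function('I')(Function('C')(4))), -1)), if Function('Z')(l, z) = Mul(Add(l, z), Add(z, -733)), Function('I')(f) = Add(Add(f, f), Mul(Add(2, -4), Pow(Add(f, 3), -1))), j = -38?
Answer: Rational(28998445, 1076324) ≈ 26.942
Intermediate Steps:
Function('I')(f) = Add(Mul(-2, Pow(Add(3, f), -1)), Mul(2, f)) (Function('I')(f) = Add(Mul(2, f), Mul(-2, Pow(Add(3, f), -1))) = Add(Mul(-2, Pow(Add(3, f), -1)), Mul(2, f)))
Function('Z')(l, z) = Mul(Add(-733, z), Add(l, z)) (Function('Z')(l, z) = Mul(Add(l, z), Add(-733, z)) = Mul(Add(-733, z), Add(l, z)))
Mul(591805, Pow(Function('Z')(j, Function('I')(Function('C')(4))), -1)) = Mul(591805, Pow(Add(Pow(Mul(2, Pow(Add(3, 4), -1), Add(-1, Pow(4, 2), Mul(3, 4))), 2), Mul(-733, -38), Mul(-733, Mul(2, Pow(Add(3, 4), -1), Add(-1, Pow(4, 2), Mul(3, 4)))), Mul(-38, Mul(2, Pow(Add(3, 4), -1), Add(-1, Pow(4, 2), Mul(3, 4))))), -1)) = Mul(591805, Pow(Add(Pow(Mul(2, Pow(7, -1), Add(-1, 16, 12)), 2), 27854, Mul(-733, Mul(2, Pow(7, -1), Add(-1, 16, 12))), Mul(-38, Mul(2, Pow(7, -1), Add(-1, 16, 12)))), -1)) = Mul(591805, Pow(Add(Pow(Mul(2, Rational(1, 7), 27), 2), 27854, Mul(-733, Mul(2, Rational(1, 7), 27)), Mul(-38, Mul(2, Rational(1, 7), 27))), -1)) = Mul(591805, Pow(Add(Pow(Rational(54, 7), 2), 27854, Mul(-733, Rational(54, 7)), Mul(-38, Rational(54, 7))), -1)) = Mul(591805, Pow(Add(Rational(2916, 49), 27854, Rational(-39582, 7), Rational(-2052, 7)), -1)) = Mul(591805, Pow(Rational(1076324, 49), -1)) = Mul(591805, Rational(49, 1076324)) = Rational(28998445, 1076324)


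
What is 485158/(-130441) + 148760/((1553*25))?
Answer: 113628762/1012874365 ≈ 0.11218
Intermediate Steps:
485158/(-130441) + 148760/((1553*25)) = 485158*(-1/130441) + 148760/38825 = -485158/130441 + 148760*(1/38825) = -485158/130441 + 29752/7765 = 113628762/1012874365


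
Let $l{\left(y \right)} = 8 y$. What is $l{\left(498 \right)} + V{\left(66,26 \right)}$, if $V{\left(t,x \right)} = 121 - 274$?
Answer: $3831$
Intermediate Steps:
$V{\left(t,x \right)} = -153$ ($V{\left(t,x \right)} = 121 - 274 = -153$)
$l{\left(498 \right)} + V{\left(66,26 \right)} = 8 \cdot 498 - 153 = 3984 - 153 = 3831$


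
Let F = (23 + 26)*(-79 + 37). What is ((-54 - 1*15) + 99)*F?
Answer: -61740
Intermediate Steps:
F = -2058 (F = 49*(-42) = -2058)
((-54 - 1*15) + 99)*F = ((-54 - 1*15) + 99)*(-2058) = ((-54 - 15) + 99)*(-2058) = (-69 + 99)*(-2058) = 30*(-2058) = -61740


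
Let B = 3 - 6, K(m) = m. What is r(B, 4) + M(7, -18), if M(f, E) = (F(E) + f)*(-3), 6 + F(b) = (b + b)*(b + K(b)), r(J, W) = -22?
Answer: -3913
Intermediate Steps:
B = -3
F(b) = -6 + 4*b**2 (F(b) = -6 + (b + b)*(b + b) = -6 + (2*b)*(2*b) = -6 + 4*b**2)
M(f, E) = 18 - 12*E**2 - 3*f (M(f, E) = ((-6 + 4*E**2) + f)*(-3) = (-6 + f + 4*E**2)*(-3) = 18 - 12*E**2 - 3*f)
r(B, 4) + M(7, -18) = -22 + (18 - 12*(-18)**2 - 3*7) = -22 + (18 - 12*324 - 21) = -22 + (18 - 3888 - 21) = -22 - 3891 = -3913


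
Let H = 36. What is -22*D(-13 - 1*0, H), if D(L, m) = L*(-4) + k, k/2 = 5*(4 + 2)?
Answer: -2464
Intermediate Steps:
k = 60 (k = 2*(5*(4 + 2)) = 2*(5*6) = 2*30 = 60)
D(L, m) = 60 - 4*L (D(L, m) = L*(-4) + 60 = -4*L + 60 = 60 - 4*L)
-22*D(-13 - 1*0, H) = -22*(60 - 4*(-13 - 1*0)) = -22*(60 - 4*(-13 + 0)) = -22*(60 - 4*(-13)) = -22*(60 + 52) = -22*112 = -2464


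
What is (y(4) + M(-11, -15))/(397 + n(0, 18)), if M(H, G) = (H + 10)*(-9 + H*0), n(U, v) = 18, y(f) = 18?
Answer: 27/415 ≈ 0.065060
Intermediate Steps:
M(H, G) = -90 - 9*H (M(H, G) = (10 + H)*(-9 + 0) = (10 + H)*(-9) = -90 - 9*H)
(y(4) + M(-11, -15))/(397 + n(0, 18)) = (18 + (-90 - 9*(-11)))/(397 + 18) = (18 + (-90 + 99))/415 = (18 + 9)*(1/415) = 27*(1/415) = 27/415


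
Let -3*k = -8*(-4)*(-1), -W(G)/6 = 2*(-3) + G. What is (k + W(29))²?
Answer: 145924/9 ≈ 16214.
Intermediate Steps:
W(G) = 36 - 6*G (W(G) = -6*(2*(-3) + G) = -6*(-6 + G) = 36 - 6*G)
k = 32/3 (k = -(-8*(-4))*(-1)/3 = -32*(-1)/3 = -⅓*(-32) = 32/3 ≈ 10.667)
(k + W(29))² = (32/3 + (36 - 6*29))² = (32/3 + (36 - 174))² = (32/3 - 138)² = (-382/3)² = 145924/9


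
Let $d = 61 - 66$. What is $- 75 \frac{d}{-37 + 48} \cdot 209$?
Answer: $7125$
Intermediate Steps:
$d = -5$
$- 75 \frac{d}{-37 + 48} \cdot 209 = - 75 \left(- \frac{5}{-37 + 48}\right) 209 = - 75 \left(- \frac{5}{11}\right) 209 = - 75 \left(\left(-5\right) \frac{1}{11}\right) 209 = \left(-75\right) \left(- \frac{5}{11}\right) 209 = \frac{375}{11} \cdot 209 = 7125$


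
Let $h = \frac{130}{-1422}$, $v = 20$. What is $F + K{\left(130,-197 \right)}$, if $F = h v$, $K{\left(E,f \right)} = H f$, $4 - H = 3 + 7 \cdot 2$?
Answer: $\frac{1819571}{711} \approx 2559.2$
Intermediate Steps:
$h = - \frac{65}{711}$ ($h = 130 \left(- \frac{1}{1422}\right) = - \frac{65}{711} \approx -0.091421$)
$H = -13$ ($H = 4 - \left(3 + 7 \cdot 2\right) = 4 - \left(3 + 14\right) = 4 - 17 = -13$)
$K{\left(E,f \right)} = - 13 f$
$F = - \frac{1300}{711}$ ($F = \left(- \frac{65}{711}\right) 20 = - \frac{1300}{711} \approx -1.8284$)
$F + K{\left(130,-197 \right)} = - \frac{1300}{711} - -2561 = - \frac{1300}{711} + 2561 = \frac{1819571}{711}$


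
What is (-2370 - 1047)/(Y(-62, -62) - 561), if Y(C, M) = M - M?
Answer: 67/11 ≈ 6.0909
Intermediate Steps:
Y(C, M) = 0
(-2370 - 1047)/(Y(-62, -62) - 561) = (-2370 - 1047)/(0 - 561) = -3417/(-561) = -3417*(-1/561) = 67/11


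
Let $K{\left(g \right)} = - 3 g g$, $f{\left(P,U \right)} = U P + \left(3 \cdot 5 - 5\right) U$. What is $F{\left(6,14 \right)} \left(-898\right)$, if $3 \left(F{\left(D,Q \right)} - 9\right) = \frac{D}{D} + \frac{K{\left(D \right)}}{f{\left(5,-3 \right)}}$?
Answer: $- \frac{136496}{15} \approx -9099.7$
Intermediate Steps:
$f{\left(P,U \right)} = 10 U + P U$ ($f{\left(P,U \right)} = P U + \left(15 - 5\right) U = P U + 10 U = 10 U + P U$)
$K{\left(g \right)} = - 3 g^{2}$
$F{\left(D,Q \right)} = \frac{28}{3} + \frac{D^{2}}{45}$ ($F{\left(D,Q \right)} = 9 + \frac{\frac{D}{D} + \frac{\left(-3\right) D^{2}}{\left(-3\right) \left(10 + 5\right)}}{3} = 9 + \frac{1 + \frac{\left(-3\right) D^{2}}{\left(-3\right) 15}}{3} = 9 + \frac{1 + \frac{\left(-3\right) D^{2}}{-45}}{3} = 9 + \frac{1 + - 3 D^{2} \left(- \frac{1}{45}\right)}{3} = 9 + \frac{1 + \frac{D^{2}}{15}}{3} = 9 + \left(\frac{1}{3} + \frac{D^{2}}{45}\right) = \frac{28}{3} + \frac{D^{2}}{45}$)
$F{\left(6,14 \right)} \left(-898\right) = \left(\frac{28}{3} + \frac{6^{2}}{45}\right) \left(-898\right) = \left(\frac{28}{3} + \frac{1}{45} \cdot 36\right) \left(-898\right) = \left(\frac{28}{3} + \frac{4}{5}\right) \left(-898\right) = \frac{152}{15} \left(-898\right) = - \frac{136496}{15}$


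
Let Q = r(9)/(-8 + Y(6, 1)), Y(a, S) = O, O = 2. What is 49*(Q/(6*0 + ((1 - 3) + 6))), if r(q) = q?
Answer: -147/8 ≈ -18.375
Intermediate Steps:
Y(a, S) = 2
Q = -3/2 (Q = 9/(-8 + 2) = 9/(-6) = 9*(-1/6) = -3/2 ≈ -1.5000)
49*(Q/(6*0 + ((1 - 3) + 6))) = 49*(-3/(2*(6*0 + ((1 - 3) + 6)))) = 49*(-3/(2*(0 + (-2 + 6)))) = 49*(-3/(2*(0 + 4))) = 49*(-3/2/4) = 49*(-3/2*1/4) = 49*(-3/8) = -147/8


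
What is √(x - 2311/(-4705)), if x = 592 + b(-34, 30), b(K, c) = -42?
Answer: √12186237005/4705 ≈ 23.463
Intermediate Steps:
x = 550 (x = 592 - 42 = 550)
√(x - 2311/(-4705)) = √(550 - 2311/(-4705)) = √(550 - 2311*(-1/4705)) = √(550 + 2311/4705) = √(2590061/4705) = √12186237005/4705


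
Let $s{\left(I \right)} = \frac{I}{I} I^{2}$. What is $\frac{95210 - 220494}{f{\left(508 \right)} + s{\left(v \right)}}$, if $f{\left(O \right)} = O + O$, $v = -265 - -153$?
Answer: $- \frac{31321}{3390} \approx -9.2392$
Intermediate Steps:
$v = -112$ ($v = -265 + 153 = -112$)
$f{\left(O \right)} = 2 O$
$s{\left(I \right)} = I^{2}$ ($s{\left(I \right)} = 1 I^{2} = I^{2}$)
$\frac{95210 - 220494}{f{\left(508 \right)} + s{\left(v \right)}} = \frac{95210 - 220494}{2 \cdot 508 + \left(-112\right)^{2}} = - \frac{125284}{1016 + 12544} = - \frac{125284}{13560} = \left(-125284\right) \frac{1}{13560} = - \frac{31321}{3390}$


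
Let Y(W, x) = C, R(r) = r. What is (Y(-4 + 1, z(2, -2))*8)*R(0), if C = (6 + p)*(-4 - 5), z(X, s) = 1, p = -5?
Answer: 0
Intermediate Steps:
C = -9 (C = (6 - 5)*(-4 - 5) = 1*(-9) = -9)
Y(W, x) = -9
(Y(-4 + 1, z(2, -2))*8)*R(0) = -9*8*0 = -72*0 = 0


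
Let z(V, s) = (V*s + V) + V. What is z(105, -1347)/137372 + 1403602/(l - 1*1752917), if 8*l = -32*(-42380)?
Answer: -416430855269/217514412684 ≈ -1.9145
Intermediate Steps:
z(V, s) = 2*V + V*s (z(V, s) = (V + V*s) + V = 2*V + V*s)
l = 169520 (l = (-32*(-42380))/8 = (⅛)*1356160 = 169520)
z(105, -1347)/137372 + 1403602/(l - 1*1752917) = (105*(2 - 1347))/137372 + 1403602/(169520 - 1*1752917) = (105*(-1345))*(1/137372) + 1403602/(169520 - 1752917) = -141225*1/137372 + 1403602/(-1583397) = -141225/137372 + 1403602*(-1/1583397) = -141225/137372 - 1403602/1583397 = -416430855269/217514412684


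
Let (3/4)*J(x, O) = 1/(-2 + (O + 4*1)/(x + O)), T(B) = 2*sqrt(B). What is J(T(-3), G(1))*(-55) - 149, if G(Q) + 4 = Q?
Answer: -11153/97 - 440*I*sqrt(3)/291 ≈ -114.98 - 2.6189*I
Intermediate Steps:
G(Q) = -4 + Q
J(x, O) = 4/(3*(-2 + (4 + O)/(O + x))) (J(x, O) = 4/(3*(-2 + (O + 4*1)/(x + O))) = 4/(3*(-2 + (O + 4)/(O + x))) = 4/(3*(-2 + (4 + O)/(O + x))))
J(T(-3), G(1))*(-55) - 149 = (4*(-(-4 + 1) - 2*sqrt(-3))/(3*(-4 + (-4 + 1) + 2*(2*sqrt(-3)))))*(-55) - 149 = (4*(-1*(-3) - 2*I*sqrt(3))/(3*(-4 - 3 + 2*(2*(I*sqrt(3))))))*(-55) - 149 = (4*(3 - 2*I*sqrt(3))/(3*(-4 - 3 + 2*(2*I*sqrt(3)))))*(-55) - 149 = (4*(3 - 2*I*sqrt(3))/(3*(-4 - 3 + 4*I*sqrt(3))))*(-55) - 149 = (4*(3 - 2*I*sqrt(3))/(3*(-7 + 4*I*sqrt(3))))*(-55) - 149 = -220*(3 - 2*I*sqrt(3))/(3*(-7 + 4*I*sqrt(3))) - 149 = -149 - 220*(3 - 2*I*sqrt(3))/(3*(-7 + 4*I*sqrt(3)))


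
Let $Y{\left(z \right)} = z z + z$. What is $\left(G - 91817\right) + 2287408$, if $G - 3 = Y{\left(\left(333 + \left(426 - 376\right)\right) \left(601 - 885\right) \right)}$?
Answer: $11833434806$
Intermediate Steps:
$Y{\left(z \right)} = z + z^{2}$ ($Y{\left(z \right)} = z^{2} + z = z + z^{2}$)
$G = 11831239215$ ($G = 3 + \left(333 + \left(426 - 376\right)\right) \left(601 - 885\right) \left(1 + \left(333 + \left(426 - 376\right)\right) \left(601 - 885\right)\right) = 3 + \left(333 + \left(426 - 376\right)\right) \left(-284\right) \left(1 + \left(333 + \left(426 - 376\right)\right) \left(-284\right)\right) = 3 + \left(333 + 50\right) \left(-284\right) \left(1 + \left(333 + 50\right) \left(-284\right)\right) = 3 + 383 \left(-284\right) \left(1 + 383 \left(-284\right)\right) = 3 - 108772 \left(1 - 108772\right) = 3 - -11831239212 = 3 + 11831239212 = 11831239215$)
$\left(G - 91817\right) + 2287408 = \left(11831239215 - 91817\right) + 2287408 = 11831147398 + 2287408 = 11833434806$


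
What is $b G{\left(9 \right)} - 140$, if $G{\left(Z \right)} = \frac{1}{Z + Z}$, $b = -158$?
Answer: $- \frac{1339}{9} \approx -148.78$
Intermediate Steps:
$G{\left(Z \right)} = \frac{1}{2 Z}$
$b G{\left(9 \right)} - 140 = - 158 \frac{1}{2 \cdot 9} - 140 = - 158 \cdot \frac{1}{2} \cdot \frac{1}{9} - 140 = \left(-158\right) \frac{1}{18} - 140 = - \frac{79}{9} - 140 = - \frac{1339}{9}$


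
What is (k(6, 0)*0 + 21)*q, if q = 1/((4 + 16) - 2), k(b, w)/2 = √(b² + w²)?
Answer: 7/6 ≈ 1.1667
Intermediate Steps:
k(b, w) = 2*√(b² + w²)
q = 1/18 (q = 1/(20 - 2) = 1/18 ≈ 0.055556)
(k(6, 0)*0 + 21)*q = ((2*√(6² + 0²))*0 + 21)*(1/18) = ((2*√(36 + 0))*0 + 21)*(1/18) = ((2*√36)*0 + 21)*(1/18) = ((2*6)*0 + 21)*(1/18) = (12*0 + 21)*(1/18) = (0 + 21)*(1/18) = 21*(1/18) = 7/6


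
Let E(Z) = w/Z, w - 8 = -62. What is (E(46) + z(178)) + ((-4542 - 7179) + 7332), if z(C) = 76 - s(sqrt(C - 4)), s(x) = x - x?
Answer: -99226/23 ≈ -4314.2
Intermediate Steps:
w = -54 (w = 8 - 62 = -54)
s(x) = 0
E(Z) = -54/Z
z(C) = 76 (z(C) = 76 - 1*0 = 76 + 0 = 76)
(E(46) + z(178)) + ((-4542 - 7179) + 7332) = (-54/46 + 76) + ((-4542 - 7179) + 7332) = (-54*1/46 + 76) + (-11721 + 7332) = (-27/23 + 76) - 4389 = 1721/23 - 4389 = -99226/23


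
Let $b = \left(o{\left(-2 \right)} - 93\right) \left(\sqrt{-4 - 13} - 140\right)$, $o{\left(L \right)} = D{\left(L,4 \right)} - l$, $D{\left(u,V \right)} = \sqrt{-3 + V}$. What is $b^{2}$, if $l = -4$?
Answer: $151650752 - 2168320 i \sqrt{17} \approx 1.5165 \cdot 10^{8} - 8.9402 \cdot 10^{6} i$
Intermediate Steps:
$o{\left(L \right)} = 5$ ($o{\left(L \right)} = \sqrt{-3 + 4} - -4 = \sqrt{1} + 4 = 1 + 4 = 5$)
$b = 12320 - 88 i \sqrt{17}$ ($b = \left(5 - 93\right) \left(\sqrt{-4 - 13} - 140\right) = - 88 \left(\sqrt{-17} - 140\right) = - 88 \left(i \sqrt{17} - 140\right) = - 88 \left(-140 + i \sqrt{17}\right) = 12320 - 88 i \sqrt{17} \approx 12320.0 - 362.83 i$)
$b^{2} = \left(12320 - 88 i \sqrt{17}\right)^{2}$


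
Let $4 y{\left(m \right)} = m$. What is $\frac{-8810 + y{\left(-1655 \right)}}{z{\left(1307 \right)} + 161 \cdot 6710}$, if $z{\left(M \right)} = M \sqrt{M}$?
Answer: $- \frac{19929018725}{2329674029314} + \frac{48221765 \sqrt{1307}}{4659348058628} \approx -0.0081803$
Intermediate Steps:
$y{\left(m \right)} = \frac{m}{4}$
$z{\left(M \right)} = M^{\frac{3}{2}}$
$\frac{-8810 + y{\left(-1655 \right)}}{z{\left(1307 \right)} + 161 \cdot 6710} = \frac{-8810 + \frac{1}{4} \left(-1655\right)}{1307^{\frac{3}{2}} + 161 \cdot 6710} = \frac{-8810 - \frac{1655}{4}}{1307 \sqrt{1307} + 1080310} = - \frac{36895}{4 \left(1080310 + 1307 \sqrt{1307}\right)}$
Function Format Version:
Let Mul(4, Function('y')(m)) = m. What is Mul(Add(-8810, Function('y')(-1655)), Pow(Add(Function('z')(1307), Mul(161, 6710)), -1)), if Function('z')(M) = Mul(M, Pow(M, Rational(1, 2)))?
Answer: Add(Rational(-19929018725, 2329674029314), Mul(Rational(48221765, 4659348058628), Pow(1307, Rational(1, 2)))) ≈ -0.0081803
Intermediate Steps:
Function('y')(m) = Mul(Rational(1, 4), m)
Function('z')(M) = Pow(M, Rational(3, 2))
Mul(Add(-8810, Function('y')(-1655)), Pow(Add(Function('z')(1307), Mul(161, 6710)), -1)) = Mul(Add(-8810, Mul(Rational(1, 4), -1655)), Pow(Add(Pow(1307, Rational(3, 2)), Mul(161, 6710)), -1)) = Mul(Add(-8810, Rational(-1655, 4)), Pow(Add(Mul(1307, Pow(1307, Rational(1, 2))), 1080310), -1)) = Mul(Rational(-36895, 4), Pow(Add(1080310, Mul(1307, Pow(1307, Rational(1, 2)))), -1))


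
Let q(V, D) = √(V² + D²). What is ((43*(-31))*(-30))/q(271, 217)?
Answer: 3999*√120530/12053 ≈ 115.19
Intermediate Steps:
q(V, D) = √(D² + V²)
((43*(-31))*(-30))/q(271, 217) = ((43*(-31))*(-30))/(√(217² + 271²)) = (-1333*(-30))/(√(47089 + 73441)) = 39990/(√120530) = 39990*(√120530/120530) = 3999*√120530/12053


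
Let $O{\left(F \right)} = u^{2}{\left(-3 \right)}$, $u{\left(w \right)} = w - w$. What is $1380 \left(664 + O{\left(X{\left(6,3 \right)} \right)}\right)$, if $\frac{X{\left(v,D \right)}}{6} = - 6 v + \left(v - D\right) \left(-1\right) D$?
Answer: $916320$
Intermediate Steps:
$u{\left(w \right)} = 0$
$X{\left(v,D \right)} = - 36 v + 6 D \left(D - v\right)$ ($X{\left(v,D \right)} = 6 \left(- 6 v + \left(v - D\right) \left(-1\right) D\right) = 6 \left(- 6 v + \left(D - v\right) D\right) = 6 \left(- 6 v + D \left(D - v\right)\right) = - 36 v + 6 D \left(D - v\right)$)
$O{\left(F \right)} = 0$ ($O{\left(F \right)} = 0^{2} = 0$)
$1380 \left(664 + O{\left(X{\left(6,3 \right)} \right)}\right) = 1380 \left(664 + 0\right) = 1380 \cdot 664 = 916320$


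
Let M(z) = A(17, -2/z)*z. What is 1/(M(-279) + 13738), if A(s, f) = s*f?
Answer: 1/13704 ≈ 7.2971e-5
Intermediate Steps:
A(s, f) = f*s
M(z) = -34 (M(z) = (-2/z*17)*z = (-34/z)*z = -34)
1/(M(-279) + 13738) = 1/(-34 + 13738) = 1/13704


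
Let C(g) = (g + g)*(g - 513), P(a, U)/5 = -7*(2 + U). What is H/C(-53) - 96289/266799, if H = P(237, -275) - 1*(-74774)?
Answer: 16721938027/16006872804 ≈ 1.0447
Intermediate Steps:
P(a, U) = -70 - 35*U (P(a, U) = 5*(-7*(2 + U)) = 5*(-14 - 7*U) = -70 - 35*U)
C(g) = 2*g*(-513 + g) (C(g) = (2*g)*(-513 + g) = 2*g*(-513 + g))
H = 84329 (H = (-70 - 35*(-275)) - 1*(-74774) = (-70 + 9625) + 74774 = 9555 + 74774 = 84329)
H/C(-53) - 96289/266799 = 84329/((2*(-53)*(-513 - 53))) - 96289/266799 = 84329/((2*(-53)*(-566))) - 96289*1/266799 = 84329/59996 - 96289/266799 = 16721938027/16006872804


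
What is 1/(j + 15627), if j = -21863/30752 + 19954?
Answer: 30752/1094165049 ≈ 2.8105e-5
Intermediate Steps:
j = 613603545/30752 (j = -21863*1/30752 + 19954 = -21863/30752 + 19954 = 613603545/30752 ≈ 19953.)
1/(j + 15627) = 1/(613603545/30752 + 15627) = 1/(1094165049/30752) = 30752/1094165049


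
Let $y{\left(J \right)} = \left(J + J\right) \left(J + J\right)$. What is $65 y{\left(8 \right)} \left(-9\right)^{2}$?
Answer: $1347840$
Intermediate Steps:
$y{\left(J \right)} = 4 J^{2}$ ($y{\left(J \right)} = 2 J 2 J = 4 J^{2}$)
$65 y{\left(8 \right)} \left(-9\right)^{2} = 65 \cdot 4 \cdot 8^{2} \left(-9\right)^{2} = 65 \cdot 4 \cdot 64 \cdot 81 = 65 \cdot 256 \cdot 81 = 16640 \cdot 81 = 1347840$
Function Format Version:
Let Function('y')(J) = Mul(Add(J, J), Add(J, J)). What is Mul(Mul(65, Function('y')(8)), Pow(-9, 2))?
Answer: 1347840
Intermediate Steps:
Function('y')(J) = Mul(4, Pow(J, 2)) (Function('y')(J) = Mul(Mul(2, J), Mul(2, J)) = Mul(4, Pow(J, 2)))
Mul(Mul(65, Function('y')(8)), Pow(-9, 2)) = Mul(Mul(65, Mul(4, Pow(8, 2))), Pow(-9, 2)) = Mul(Mul(65, Mul(4, 64)), 81) = Mul(Mul(65, 256), 81) = Mul(16640, 81) = 1347840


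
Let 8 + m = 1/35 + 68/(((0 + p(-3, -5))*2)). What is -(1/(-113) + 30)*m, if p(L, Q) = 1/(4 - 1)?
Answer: -11153199/3955 ≈ -2820.0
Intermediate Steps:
p(L, Q) = ⅓ (p(L, Q) = 1/3 = ⅓)
m = 3291/35 (m = -8 + (1/35 + 68/(((0 + ⅓)*2))) = -8 + (1*(1/35) + 68/(((⅓)*2))) = -8 + (1/35 + 68/(⅔)) = -8 + (1/35 + 68*(3/2)) = -8 + (1/35 + 102) = -8 + 3571/35 = 3291/35 ≈ 94.029)
-(1/(-113) + 30)*m = -(1/(-113) + 30)*3291/35 = -(-1/113 + 30)*3291/35 = -3389*3291/(113*35) = -1*11153199/3955 = -11153199/3955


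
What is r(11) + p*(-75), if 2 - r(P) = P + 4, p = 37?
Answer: -2788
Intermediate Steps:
r(P) = -2 - P (r(P) = 2 - (P + 4) = 2 - (4 + P) = 2 + (-4 - P) = -2 - P)
r(11) + p*(-75) = (-2 - 1*11) + 37*(-75) = (-2 - 11) - 2775 = -13 - 2775 = -2788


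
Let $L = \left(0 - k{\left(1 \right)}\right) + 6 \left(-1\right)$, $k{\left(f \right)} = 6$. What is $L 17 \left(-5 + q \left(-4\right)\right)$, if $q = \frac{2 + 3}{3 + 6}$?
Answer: $\frac{4420}{3} \approx 1473.3$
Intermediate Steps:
$q = \frac{5}{9} \approx 0.55556$
$L = -12$ ($L = \left(0 - 6\right) + 6 \left(-1\right) = \left(0 - 6\right) - 6 = -6 - 6 = -12$)
$L 17 \left(-5 + q \left(-4\right)\right) = \left(-12\right) 17 \left(-5 + \frac{5}{9} \left(-4\right)\right) = - 204 \left(-5 - \frac{20}{9}\right) = \left(-204\right) \left(- \frac{65}{9}\right) = \frac{4420}{3}$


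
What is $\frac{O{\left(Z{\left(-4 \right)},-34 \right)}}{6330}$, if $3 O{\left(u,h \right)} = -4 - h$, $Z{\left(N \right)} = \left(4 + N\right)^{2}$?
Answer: $\frac{1}{633} \approx 0.0015798$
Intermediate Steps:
$O{\left(u,h \right)} = - \frac{4}{3} - \frac{h}{3}$ ($O{\left(u,h \right)} = \frac{-4 - h}{3} = - \frac{4}{3} - \frac{h}{3}$)
$\frac{O{\left(Z{\left(-4 \right)},-34 \right)}}{6330} = \frac{- \frac{4}{3} - - \frac{34}{3}}{6330} = \left(- \frac{4}{3} + \frac{34}{3}\right) \frac{1}{6330} = 10 \cdot \frac{1}{6330} = \frac{1}{633}$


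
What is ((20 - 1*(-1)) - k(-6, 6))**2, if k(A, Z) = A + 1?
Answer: 676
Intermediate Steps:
k(A, Z) = 1 + A
((20 - 1*(-1)) - k(-6, 6))**2 = ((20 - 1*(-1)) - (1 - 6))**2 = ((20 + 1) - 1*(-5))**2 = (21 + 5)**2 = 26**2 = 676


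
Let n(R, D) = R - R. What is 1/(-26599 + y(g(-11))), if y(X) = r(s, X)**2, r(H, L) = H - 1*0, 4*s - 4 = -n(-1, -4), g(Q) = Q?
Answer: -1/26598 ≈ -3.7597e-5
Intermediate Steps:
n(R, D) = 0
s = 1 (s = 1 + (-1*0)/4 = 1 + (1/4)*0 = 1 + 0 = 1)
r(H, L) = H (r(H, L) = H + 0 = H)
y(X) = 1 (y(X) = 1**2 = 1)
1/(-26599 + y(g(-11))) = 1/(-26599 + 1) = 1/(-26598) = -1/26598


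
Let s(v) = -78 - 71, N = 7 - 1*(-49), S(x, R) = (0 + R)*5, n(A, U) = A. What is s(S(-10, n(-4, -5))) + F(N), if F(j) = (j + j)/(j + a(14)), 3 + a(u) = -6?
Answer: -6891/47 ≈ -146.62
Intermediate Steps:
a(u) = -9 (a(u) = -3 - 6 = -9)
S(x, R) = 5*R (S(x, R) = R*5 = 5*R)
N = 56 (N = 7 + 49 = 56)
F(j) = 2*j/(-9 + j) (F(j) = (j + j)/(j - 9) = (2*j)/(-9 + j) = 2*j/(-9 + j))
s(v) = -149
s(S(-10, n(-4, -5))) + F(N) = -149 + 2*56/(-9 + 56) = -149 + 2*56/47 = -149 + 2*56*(1/47) = -149 + 112/47 = -6891/47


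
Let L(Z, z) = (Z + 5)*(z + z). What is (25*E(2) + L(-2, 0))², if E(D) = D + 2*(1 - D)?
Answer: 0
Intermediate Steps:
L(Z, z) = 2*z*(5 + Z) (L(Z, z) = (5 + Z)*(2*z) = 2*z*(5 + Z))
E(D) = 2 - D (E(D) = D + (2 - 2*D) = 2 - D)
(25*E(2) + L(-2, 0))² = (25*(2 - 1*2) + 2*0*(5 - 2))² = (25*(2 - 2) + 2*0*3)² = (25*0 + 0)² = (0 + 0)² = 0² = 0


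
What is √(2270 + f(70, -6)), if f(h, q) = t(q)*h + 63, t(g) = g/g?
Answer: 3*√267 ≈ 49.020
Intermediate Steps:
t(g) = 1
f(h, q) = 63 + h (f(h, q) = 1*h + 63 = h + 63 = 63 + h)
√(2270 + f(70, -6)) = √(2270 + (63 + 70)) = √(2270 + 133) = √2403 = 3*√267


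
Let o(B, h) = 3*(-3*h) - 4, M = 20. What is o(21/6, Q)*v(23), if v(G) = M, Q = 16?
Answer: -2960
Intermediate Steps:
v(G) = 20
o(B, h) = -4 - 9*h (o(B, h) = -9*h - 4 = -4 - 9*h)
o(21/6, Q)*v(23) = (-4 - 9*16)*20 = (-4 - 144)*20 = -148*20 = -2960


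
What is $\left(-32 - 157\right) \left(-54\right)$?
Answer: $10206$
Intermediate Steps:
$\left(-32 - 157\right) \left(-54\right) = \left(-189\right) \left(-54\right) = 10206$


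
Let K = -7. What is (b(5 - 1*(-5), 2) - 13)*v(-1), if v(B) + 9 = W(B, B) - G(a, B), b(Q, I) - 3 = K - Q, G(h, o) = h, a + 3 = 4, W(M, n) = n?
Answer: 297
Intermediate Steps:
a = 1 (a = -3 + 4 = 1)
b(Q, I) = -4 - Q (b(Q, I) = 3 + (-7 - Q) = -4 - Q)
v(B) = -10 + B (v(B) = -9 + (B - 1*1) = -9 + (B - 1) = -9 + (-1 + B) = -10 + B)
(b(5 - 1*(-5), 2) - 13)*v(-1) = ((-4 - (5 - 1*(-5))) - 13)*(-10 - 1) = ((-4 - (5 + 5)) - 13)*(-11) = ((-4 - 1*10) - 13)*(-11) = ((-4 - 10) - 13)*(-11) = (-14 - 13)*(-11) = -27*(-11) = 297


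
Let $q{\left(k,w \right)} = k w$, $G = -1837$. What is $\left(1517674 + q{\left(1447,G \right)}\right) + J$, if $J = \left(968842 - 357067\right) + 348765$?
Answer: $-179925$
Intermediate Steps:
$J = 960540$ ($J = 611775 + 348765 = 960540$)
$\left(1517674 + q{\left(1447,G \right)}\right) + J = \left(1517674 + 1447 \left(-1837\right)\right) + 960540 = \left(1517674 - 2658139\right) + 960540 = -1140465 + 960540 = -179925$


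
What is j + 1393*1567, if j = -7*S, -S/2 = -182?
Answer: 2180283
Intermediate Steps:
S = 364 (S = -2*(-182) = 364)
j = -2548 (j = -7*364 = -2548)
j + 1393*1567 = -2548 + 1393*1567 = -2548 + 2182831 = 2180283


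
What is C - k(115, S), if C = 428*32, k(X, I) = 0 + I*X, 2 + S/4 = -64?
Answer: 44056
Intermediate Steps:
S = -264 (S = -8 + 4*(-64) = -8 - 256 = -264)
k(X, I) = I*X
C = 13696
C - k(115, S) = 13696 - (-264)*115 = 13696 - 1*(-30360) = 13696 + 30360 = 44056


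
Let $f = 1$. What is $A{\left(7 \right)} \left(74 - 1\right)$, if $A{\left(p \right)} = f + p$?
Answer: $584$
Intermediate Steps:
$A{\left(p \right)} = 1 + p$
$A{\left(7 \right)} \left(74 - 1\right) = \left(1 + 7\right) \left(74 - 1\right) = 8 \cdot 73 = 584$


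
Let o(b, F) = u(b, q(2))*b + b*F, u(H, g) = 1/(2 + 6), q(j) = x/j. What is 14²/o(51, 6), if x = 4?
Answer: 32/51 ≈ 0.62745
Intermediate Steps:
q(j) = 4/j
u(H, g) = ⅛ (u(H, g) = 1/8 = ⅛)
o(b, F) = b/8 + F*b (o(b, F) = b/8 + b*F = b/8 + F*b)
14²/o(51, 6) = 14²/((51*(⅛ + 6))) = 196/((51*(49/8))) = 196/(2499/8) = 196*(8/2499) = 32/51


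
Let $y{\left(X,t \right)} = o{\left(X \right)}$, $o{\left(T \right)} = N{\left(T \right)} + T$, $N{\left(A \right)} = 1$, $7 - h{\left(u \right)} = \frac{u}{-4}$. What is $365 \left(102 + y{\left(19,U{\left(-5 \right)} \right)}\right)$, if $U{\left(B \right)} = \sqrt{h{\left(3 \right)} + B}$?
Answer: $44530$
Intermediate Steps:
$h{\left(u \right)} = 7 + \frac{u}{4}$ ($h{\left(u \right)} = 7 - \frac{u}{-4} = 7 - u \left(- \frac{1}{4}\right) = 7 - - \frac{u}{4} = 7 + \frac{u}{4}$)
$U{\left(B \right)} = \sqrt{\frac{31}{4} + B}$ ($U{\left(B \right)} = \sqrt{\left(7 + \frac{1}{4} \cdot 3\right) + B} = \sqrt{\left(7 + \frac{3}{4}\right) + B} = \sqrt{\frac{31}{4} + B}$)
$o{\left(T \right)} = 1 + T$
$y{\left(X,t \right)} = 1 + X$
$365 \left(102 + y{\left(19,U{\left(-5 \right)} \right)}\right) = 365 \left(102 + \left(1 + 19\right)\right) = 365 \left(102 + 20\right) = 365 \cdot 122 = 44530$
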